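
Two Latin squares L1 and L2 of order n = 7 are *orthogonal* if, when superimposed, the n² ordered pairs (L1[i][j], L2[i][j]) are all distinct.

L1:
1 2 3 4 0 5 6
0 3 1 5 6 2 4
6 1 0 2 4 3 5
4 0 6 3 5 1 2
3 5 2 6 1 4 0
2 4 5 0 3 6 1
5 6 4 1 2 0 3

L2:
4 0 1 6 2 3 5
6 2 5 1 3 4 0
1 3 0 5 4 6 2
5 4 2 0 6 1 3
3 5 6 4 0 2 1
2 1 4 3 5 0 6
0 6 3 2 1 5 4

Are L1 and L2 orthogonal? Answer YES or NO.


Form the n² = 49 superimposed pairs (L1[i][j], L2[i][j]), row by row (rows and columns indexed from 0):
row 0: (1,4) (2,0) (3,1) (4,6) (0,2) (5,3) (6,5)
row 1: (0,6) (3,2) (1,5) (5,1) (6,3) (2,4) (4,0)
row 2: (6,1) (1,3) (0,0) (2,5) (4,4) (3,6) (5,2)
row 3: (4,5) (0,4) (6,2) (3,0) (5,6) (1,1) (2,3)
row 4: (3,3) (5,5) (2,6) (6,4) (1,0) (4,2) (0,1)
row 5: (2,2) (4,1) (5,4) (0,3) (3,5) (6,0) (1,6)
row 6: (5,0) (6,6) (4,3) (1,2) (2,1) (0,5) (3,4)
Orthogonality requires all 49 pairs distinct.
Check by first coordinate: for each symbol s of L1, list the L2 entries in the n cells where L1 = s; they must all differ.
  L1 = 0: L2 entries (in reading order) 2, 6, 0, 4, 1, 3, 5 — all 7 distinct ✓
  L1 = 1: L2 entries (in reading order) 4, 5, 3, 1, 0, 6, 2 — all 7 distinct ✓
  L1 = 2: L2 entries (in reading order) 0, 4, 5, 3, 6, 2, 1 — all 7 distinct ✓
  L1 = 3: L2 entries (in reading order) 1, 2, 6, 0, 3, 5, 4 — all 7 distinct ✓
  L1 = 4: L2 entries (in reading order) 6, 0, 4, 5, 2, 1, 3 — all 7 distinct ✓
  L1 = 5: L2 entries (in reading order) 3, 1, 2, 6, 5, 4, 0 — all 7 distinct ✓
  L1 = 6: L2 entries (in reading order) 5, 3, 1, 2, 4, 0, 6 — all 7 distinct ✓
Every symbol of L1 meets every symbol of L2 exactly once, so all 49 pairs are distinct (49 of 49).
Conclusion: YES.

YES


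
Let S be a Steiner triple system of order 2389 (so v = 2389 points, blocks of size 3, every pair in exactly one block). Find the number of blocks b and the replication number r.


An STS(v) is a 2-(v, 3, 1) BIBD: block size k = 3, λ = 1.
Replication: r(k − 1) = λ(v − 1) ⇒ r·2 = 2389 − 1 = 2388 ⇒ r = 1194.
Block count: bk = vr ⇒ b·3 = 2389·1194 = 2852466 ⇒ b = 950822.

r = 1194, b = 950822.


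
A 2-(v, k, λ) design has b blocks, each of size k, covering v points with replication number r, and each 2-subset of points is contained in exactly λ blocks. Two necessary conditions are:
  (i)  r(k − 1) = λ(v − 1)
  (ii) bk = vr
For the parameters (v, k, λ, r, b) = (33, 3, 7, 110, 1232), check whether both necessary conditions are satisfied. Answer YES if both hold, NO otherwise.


Condition (i): r(k − 1) = 110·2 = 220; λ(v − 1) = 7·32 = 224. Match? NO.
Condition (ii): bk = 1232·3 = 3696; vr = 33·110 = 3630. Match? NO.
Both conditions hold? NO.

NO


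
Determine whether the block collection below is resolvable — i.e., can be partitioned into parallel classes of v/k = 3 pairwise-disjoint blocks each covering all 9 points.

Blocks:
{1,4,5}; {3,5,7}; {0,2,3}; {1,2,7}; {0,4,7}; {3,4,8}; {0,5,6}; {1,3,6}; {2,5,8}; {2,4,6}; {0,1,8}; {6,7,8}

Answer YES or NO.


v = 9, block size k = 3, number of blocks = 12.
For resolvability, blocks must partition into parallel classes of size v/k = 3.
Total blocks must therefore be a multiple of 3: 12 = 3·4 + 0 ⇒ divisible ✓.
Greedy packing gives 4 candidate class(es). Each should be a full parallel class (size 3, covers all 9 points).
  Class 1 (3 blocks): {1,4,5}; {0,2,3}; {6,7,8}. Points covered: [0, 1, 2, 3, 4, 5, 6, 7, 8].
  Class 2 (3 blocks): {3,5,7}; {2,4,6}; {0,1,8}. Points covered: [0, 1, 2, 3, 4, 5, 6, 7, 8].
  Class 3 (3 blocks): {1,2,7}; {3,4,8}; {0,5,6}. Points covered: [0, 1, 2, 3, 4, 5, 6, 7, 8].
  Class 4 (3 blocks): {0,4,7}; {1,3,6}; {2,5,8}. Points covered: [0, 1, 2, 3, 4, 5, 6, 7, 8].
All classes full (size 3)? YES. All classes cover every point? YES.
Resolvable? YES.

YES


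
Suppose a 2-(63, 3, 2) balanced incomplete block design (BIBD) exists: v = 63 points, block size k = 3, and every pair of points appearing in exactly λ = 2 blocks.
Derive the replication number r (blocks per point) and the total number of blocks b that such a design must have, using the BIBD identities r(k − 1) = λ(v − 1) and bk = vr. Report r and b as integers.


Any 2-(v, k, λ) BIBD satisfies two necessary conditions:
  (i)  Each point sits in r blocks, and counting incidences through any fixed point gives r(k − 1) = λ(v − 1), so r = λ(v − 1)/(k − 1).
  (ii) Total incidences bk = vr, so b = vr/k.
Step 1: r = λ(v − 1)/(k − 1) = 2·(63 − 1)/(3 − 1) = 2·62/2 = 124/2 = 62.
Step 2: b = vr/k = 63·62/3 = 3906/3 = 1302.
Check integrality: r = 62 ∈ Z ✓, b = 1302 ∈ Z ✓.
(These identities are necessary conditions: they determine r and b for any design with these parameters, but do not by themselves prove that one exists.)

r = 62, b = 1302.


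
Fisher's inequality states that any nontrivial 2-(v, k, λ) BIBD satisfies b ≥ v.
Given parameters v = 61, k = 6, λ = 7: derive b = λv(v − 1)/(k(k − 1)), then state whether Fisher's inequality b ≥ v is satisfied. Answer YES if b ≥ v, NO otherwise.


r = λ(v − 1)/(k − 1) = 7·60/5 = 84.
b = vr/k = 61·84/6 = 854.
Fisher's inequality: b ≥ v ⇔ 854 ≥ 61? YES.

YES


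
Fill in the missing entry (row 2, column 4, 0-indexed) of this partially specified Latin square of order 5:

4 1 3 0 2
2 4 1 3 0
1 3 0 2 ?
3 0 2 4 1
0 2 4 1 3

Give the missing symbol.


Row 2 contains symbols [0, 1, 2, 3] — missing [4].
Column 4 contains symbols [0, 1, 2, 3] — missing [4].
The missing symbol must appear in both missing sets; intersection = [4].
Therefore the hidden value is 4.

Missing value = 4.


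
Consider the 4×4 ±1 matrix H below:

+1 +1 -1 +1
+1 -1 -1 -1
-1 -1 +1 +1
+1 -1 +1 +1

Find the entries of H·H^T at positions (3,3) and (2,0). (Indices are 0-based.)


Row 0 of H: [1, 1, -1, 1].
Row 2 of H: [-1, -1, 1, 1].
Row 3 of H: [1, -1, 1, 1].
(H·H^T)[3][3] = Σ_j H[3][j]·H[3][j] = (1)² + (-1)² + (1)² + (1)² = 1 + 1 + 1 + 1 = 4.
(H·H^T)[2][0] = Σ_j H[2][j]·H[0][j] = (-1)·(1) + (-1)·(1) + (1)·(-1) + (1)·(1) = -1 + -1 + -1 + 1 = -2.
Rows 2 and 0 are not orthogonal (dot product = -2 ≠ 0), so H is not a Hadamard matrix.

(3,3) entry = 4; (2,0) entry = -2.


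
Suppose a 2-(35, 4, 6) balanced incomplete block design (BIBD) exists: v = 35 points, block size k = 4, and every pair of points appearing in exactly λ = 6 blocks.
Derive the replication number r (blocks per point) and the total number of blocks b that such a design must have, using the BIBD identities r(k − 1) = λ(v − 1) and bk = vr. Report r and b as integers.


Any 2-(v, k, λ) BIBD satisfies two necessary conditions:
  (i)  Each point sits in r blocks, and counting incidences through any fixed point gives r(k − 1) = λ(v − 1), so r = λ(v − 1)/(k − 1).
  (ii) Total incidences bk = vr, so b = vr/k.
Step 1: r = λ(v − 1)/(k − 1) = 6·(35 − 1)/(4 − 1) = 6·34/3 = 204/3 = 68.
Step 2: b = vr/k = 35·68/4 = 2380/4 = 595.
Check integrality: r = 68 ∈ Z ✓, b = 595 ∈ Z ✓.
(These identities are necessary conditions: they determine r and b for any design with these parameters, but do not by themselves prove that one exists.)

r = 68, b = 595.


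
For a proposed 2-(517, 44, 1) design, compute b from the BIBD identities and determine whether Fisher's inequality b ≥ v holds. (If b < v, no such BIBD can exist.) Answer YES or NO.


b = λv(v − 1)/(k(k − 1)) = 1·517·516/(44·43) = 266772/1892 = 141.
Compare with v = 517: b < v, so Fisher's inequality fails.

NO


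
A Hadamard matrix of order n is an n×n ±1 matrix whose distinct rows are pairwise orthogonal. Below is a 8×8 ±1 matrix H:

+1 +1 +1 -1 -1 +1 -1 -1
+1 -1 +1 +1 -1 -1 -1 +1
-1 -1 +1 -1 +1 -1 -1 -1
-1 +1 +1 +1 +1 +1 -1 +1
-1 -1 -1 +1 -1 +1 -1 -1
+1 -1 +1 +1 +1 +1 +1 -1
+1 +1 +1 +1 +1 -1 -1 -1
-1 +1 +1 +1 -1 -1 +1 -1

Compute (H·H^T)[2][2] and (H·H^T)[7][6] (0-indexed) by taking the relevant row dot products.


Row 2 of H: [-1, -1, 1, -1, 1, -1, -1, -1].
Row 6 of H: [1, 1, 1, 1, 1, -1, -1, -1].
Row 7 of H: [-1, 1, 1, 1, -1, -1, 1, -1].
(H·H^T)[2][2] = Σ_j H[2][j]·H[2][j] = (-1)² + (-1)² + (1)² + (-1)² + (1)² + (-1)² + (-1)² + (-1)² = 1 + 1 + 1 + 1 + 1 + 1 + 1 + 1 = 8.
(H·H^T)[7][6] = Σ_j H[7][j]·H[6][j] = (-1)·(1) + (1)·(1) + (1)·(1) + (1)·(1) + (-1)·(1) + (-1)·(-1) + (1)·(-1) + (-1)·(-1) = -1 + 1 + 1 + 1 + -1 + 1 + -1 + 1 = 2.
Rows 7 and 6 are not orthogonal (dot product = 2 ≠ 0), so H is not a Hadamard matrix.

(2,2) entry = 8; (7,6) entry = 2.


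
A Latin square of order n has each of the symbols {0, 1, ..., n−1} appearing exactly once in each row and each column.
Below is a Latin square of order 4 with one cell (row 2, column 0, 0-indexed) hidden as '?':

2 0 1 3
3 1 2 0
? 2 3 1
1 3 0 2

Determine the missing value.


Row 2 contains symbols [1, 2, 3] — missing [0].
Column 0 contains symbols [1, 2, 3] — missing [0].
The missing symbol must appear in both missing sets; intersection = [0].
Therefore the hidden value is 0.

Missing value = 0.


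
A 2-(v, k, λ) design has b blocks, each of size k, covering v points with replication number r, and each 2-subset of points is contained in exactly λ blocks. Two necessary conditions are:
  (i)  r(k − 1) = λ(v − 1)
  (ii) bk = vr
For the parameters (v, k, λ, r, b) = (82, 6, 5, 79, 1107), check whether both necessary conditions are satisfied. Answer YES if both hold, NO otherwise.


Condition (i): r(k − 1) = 79·5 = 395; λ(v − 1) = 5·81 = 405. Match? NO.
Condition (ii): bk = 1107·6 = 6642; vr = 82·79 = 6478. Match? NO.
Both conditions hold? NO.

NO


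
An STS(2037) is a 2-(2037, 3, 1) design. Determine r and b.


An STS(v) is a 2-(v, 3, 1) BIBD: block size k = 3, λ = 1.
Replication: r(k − 1) = λ(v − 1) ⇒ r·2 = 2037 − 1 = 2036 ⇒ r = 1018.
Block count: b = v(v − 1)/6 = 2037·2036/6 = 4147332/6 = 691222.
(Check via bk = vr: 691222·3 = 2073666 = 2037·1018 = 2073666 ✓.)

r = 1018, b = 691222.


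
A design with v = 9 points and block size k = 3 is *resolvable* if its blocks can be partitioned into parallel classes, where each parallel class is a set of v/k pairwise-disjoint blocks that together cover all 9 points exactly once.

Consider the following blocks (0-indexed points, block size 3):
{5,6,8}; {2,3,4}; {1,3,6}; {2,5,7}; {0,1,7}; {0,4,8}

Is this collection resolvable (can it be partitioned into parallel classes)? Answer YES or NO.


v = 9, block size k = 3, number of blocks = 6.
For resolvability, blocks must partition into parallel classes of size v/k = 3.
Total blocks must therefore be a multiple of 3: 6 = 3·2 + 0 ⇒ divisible ✓.
Greedy packing gives 2 candidate class(es). Each should be a full parallel class (size 3, covers all 9 points).
  Class 1 (3 blocks): {5,6,8}; {2,3,4}; {0,1,7}. Points covered: [0, 1, 2, 3, 4, 5, 6, 7, 8].
  Class 2 (3 blocks): {1,3,6}; {2,5,7}; {0,4,8}. Points covered: [0, 1, 2, 3, 4, 5, 6, 7, 8].
All classes full (size 3)? YES. All classes cover every point? YES.
Resolvable? YES.

YES


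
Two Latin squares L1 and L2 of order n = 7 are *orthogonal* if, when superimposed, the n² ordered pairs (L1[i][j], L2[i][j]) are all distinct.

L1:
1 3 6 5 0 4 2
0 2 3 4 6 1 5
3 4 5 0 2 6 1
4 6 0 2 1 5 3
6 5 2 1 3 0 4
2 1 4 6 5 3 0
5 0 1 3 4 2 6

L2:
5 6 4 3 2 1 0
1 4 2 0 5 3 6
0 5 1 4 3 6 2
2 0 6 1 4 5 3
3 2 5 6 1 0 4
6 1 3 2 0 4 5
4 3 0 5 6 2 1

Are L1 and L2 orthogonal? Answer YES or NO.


Form the n² = 49 superimposed pairs (L1[i][j], L2[i][j]), row by row (rows and columns indexed from 0):
row 0: (1,5) (3,6) (6,4) (5,3) (0,2) (4,1) (2,0)
row 1: (0,1) (2,4) (3,2) (4,0) (6,5) (1,3) (5,6)
row 2: (3,0) (4,5) (5,1) (0,4) (2,3) (6,6) (1,2)
row 3: (4,2) (6,0) (0,6) (2,1) (1,4) (5,5) (3,3)
row 4: (6,3) (5,2) (2,5) (1,6) (3,1) (0,0) (4,4)
row 5: (2,6) (1,1) (4,3) (6,2) (5,0) (3,4) (0,5)
row 6: (5,4) (0,3) (1,0) (3,5) (4,6) (2,2) (6,1)
Orthogonality requires all 49 pairs distinct.
Check by first coordinate: for each symbol s of L1, list the L2 entries in the n cells where L1 = s; they must all differ.
  L1 = 0: L2 entries (in reading order) 2, 1, 4, 6, 0, 5, 3 — all 7 distinct ✓
  L1 = 1: L2 entries (in reading order) 5, 3, 2, 4, 6, 1, 0 — all 7 distinct ✓
  L1 = 2: L2 entries (in reading order) 0, 4, 3, 1, 5, 6, 2 — all 7 distinct ✓
  L1 = 3: L2 entries (in reading order) 6, 2, 0, 3, 1, 4, 5 — all 7 distinct ✓
  L1 = 4: L2 entries (in reading order) 1, 0, 5, 2, 4, 3, 6 — all 7 distinct ✓
  L1 = 5: L2 entries (in reading order) 3, 6, 1, 5, 2, 0, 4 — all 7 distinct ✓
  L1 = 6: L2 entries (in reading order) 4, 5, 6, 0, 3, 2, 1 — all 7 distinct ✓
Every symbol of L1 meets every symbol of L2 exactly once, so all 49 pairs are distinct (49 of 49).
Conclusion: YES.

YES


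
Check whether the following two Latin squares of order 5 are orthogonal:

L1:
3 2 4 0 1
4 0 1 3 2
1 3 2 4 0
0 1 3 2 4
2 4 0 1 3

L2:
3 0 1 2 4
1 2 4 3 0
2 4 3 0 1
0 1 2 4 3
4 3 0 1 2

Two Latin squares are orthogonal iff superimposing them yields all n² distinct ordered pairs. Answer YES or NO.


Form the n² = 25 superimposed pairs (L1[i][j], L2[i][j]), row by row (rows and columns indexed from 0):
row 0: (3,3) (2,0) (4,1) (0,2) (1,4)
row 1: (4,1) (0,2) (1,4) (3,3) (2,0)
row 2: (1,2) (3,4) (2,3) (4,0) (0,1)
row 3: (0,0) (1,1) (3,2) (2,4) (4,3)
row 4: (2,4) (4,3) (0,0) (1,1) (3,2)
Orthogonality requires all 25 pairs distinct.
But the pair (4,1) repeats: cell (0,2) has L1 = 4, L2 = 1, and cell (1,0) has L1 = 4, L2 = 1.
A repeated pair means some other pair never occurs (only 15 distinct pairs out of 25), so the squares are not orthogonal.
Conclusion: NO.

NO


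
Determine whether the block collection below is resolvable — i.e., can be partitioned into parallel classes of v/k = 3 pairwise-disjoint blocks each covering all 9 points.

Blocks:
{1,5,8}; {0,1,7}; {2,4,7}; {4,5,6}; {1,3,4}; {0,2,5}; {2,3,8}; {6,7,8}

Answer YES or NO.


v = 9, block size k = 3, number of blocks = 8.
For resolvability, blocks must partition into parallel classes of size v/k = 3.
Total blocks must therefore be a multiple of 3: 8 = 3·2 + 2 ⇒ not divisible ✗.
Resolvable? NO.

NO


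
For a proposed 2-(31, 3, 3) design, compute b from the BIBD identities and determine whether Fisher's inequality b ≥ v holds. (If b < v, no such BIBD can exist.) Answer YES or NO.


b = λv(v − 1)/(k(k − 1)) = 3·31·30/(3·2) = 2790/6 = 465.
Compare with v = 31: b ≥ v, so Fisher's inequality holds.

YES


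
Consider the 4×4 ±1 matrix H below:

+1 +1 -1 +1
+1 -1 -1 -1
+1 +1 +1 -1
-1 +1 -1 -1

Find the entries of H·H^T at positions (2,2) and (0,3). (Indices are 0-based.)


Row 0 of H: [1, 1, -1, 1].
Row 2 of H: [1, 1, 1, -1].
Row 3 of H: [-1, 1, -1, -1].
(H·H^T)[2][2] = Σ_j H[2][j]·H[2][j] = (1)² + (1)² + (1)² + (-1)² = 1 + 1 + 1 + 1 = 4.
(H·H^T)[0][3] = Σ_j H[0][j]·H[3][j] = (1)·(-1) + (1)·(1) + (-1)·(-1) + (1)·(-1) = -1 + 1 + 1 + -1 = 0.
So rows 0 and 3 are orthogonal; the diagonal entry equals n = 4.

(2,2) entry = 4; (0,3) entry = 0.


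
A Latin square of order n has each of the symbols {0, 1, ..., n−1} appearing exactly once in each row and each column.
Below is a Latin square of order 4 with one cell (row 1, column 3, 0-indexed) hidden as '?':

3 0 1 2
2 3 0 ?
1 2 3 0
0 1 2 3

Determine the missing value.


Row 1 contains symbols [0, 2, 3] — missing [1].
Column 3 contains symbols [0, 2, 3] — missing [1].
The missing symbol must appear in both missing sets; intersection = [1].
Therefore the hidden value is 1.

Missing value = 1.


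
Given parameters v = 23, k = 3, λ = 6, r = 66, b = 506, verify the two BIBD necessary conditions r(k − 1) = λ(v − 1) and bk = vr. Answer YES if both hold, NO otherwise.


Condition (i): r(k − 1) = 66·2 = 132; λ(v − 1) = 6·22 = 132. Match? YES.
Condition (ii): bk = 506·3 = 1518; vr = 23·66 = 1518. Match? YES.
Both conditions hold? YES.

YES


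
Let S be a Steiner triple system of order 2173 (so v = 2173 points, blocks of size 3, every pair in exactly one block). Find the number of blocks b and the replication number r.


An STS(v) is a 2-(v, 3, 1) BIBD: block size k = 3, λ = 1.
Replication: r(k − 1) = λ(v − 1) ⇒ r·2 = 2173 − 1 = 2172 ⇒ r = 1086.
Block count: bk = vr ⇒ b·3 = 2173·1086 = 2359878 ⇒ b = 786626.

r = 1086, b = 786626.


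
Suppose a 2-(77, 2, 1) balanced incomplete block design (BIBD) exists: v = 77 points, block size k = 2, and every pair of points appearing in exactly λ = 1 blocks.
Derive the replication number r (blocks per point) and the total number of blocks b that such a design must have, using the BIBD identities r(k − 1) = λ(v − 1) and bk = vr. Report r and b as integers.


Any 2-(v, k, λ) BIBD satisfies two necessary conditions:
  (i)  Each point sits in r blocks, and counting incidences through any fixed point gives r(k − 1) = λ(v − 1), so r = λ(v − 1)/(k − 1).
  (ii) Total incidences bk = vr, so b = vr/k.
Step 1: r = λ(v − 1)/(k − 1) = 1·(77 − 1)/(2 − 1) = 1·76/1 = 76/1 = 76.
Step 2: b = vr/k = 77·76/2 = 5852/2 = 2926.
Check integrality: r = 76 ∈ Z ✓, b = 2926 ∈ Z ✓.
(These identities are necessary conditions: they determine r and b for any design with these parameters, but do not by themselves prove that one exists.)

r = 76, b = 2926.


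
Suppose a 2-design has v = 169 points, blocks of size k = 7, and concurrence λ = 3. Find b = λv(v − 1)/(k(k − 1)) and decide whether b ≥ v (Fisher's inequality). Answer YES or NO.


r = λ(v − 1)/(k − 1) = 3·168/6 = 84.
b = vr/k = 169·84/7 = 2028.
Fisher's inequality: b ≥ v ⇔ 2028 ≥ 169? YES.

YES


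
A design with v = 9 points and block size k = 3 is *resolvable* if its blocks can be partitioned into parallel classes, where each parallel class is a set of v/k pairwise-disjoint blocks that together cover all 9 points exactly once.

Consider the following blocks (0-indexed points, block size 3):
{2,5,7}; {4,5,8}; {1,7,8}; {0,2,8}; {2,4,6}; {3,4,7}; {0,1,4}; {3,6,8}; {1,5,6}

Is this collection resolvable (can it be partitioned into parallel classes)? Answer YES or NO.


v = 9, block size k = 3, number of blocks = 9.
For resolvability, blocks must partition into parallel classes of size v/k = 3.
Total blocks must therefore be a multiple of 3: 9 = 3·3 + 0 ⇒ divisible ✓.
Consider block {4,5,8}. It intersects every other block in the collection, so no parallel class of size 3 can contain it.
Since every block must belong to some parallel class in a resolution, the collection cannot be partitioned into parallel classes.
Resolvable? NO.

NO


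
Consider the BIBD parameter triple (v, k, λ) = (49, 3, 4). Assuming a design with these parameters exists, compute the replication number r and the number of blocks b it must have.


Any 2-(v, k, λ) BIBD satisfies two necessary conditions:
  (i)  Each point sits in r blocks, and counting incidences through any fixed point gives r(k − 1) = λ(v − 1), so r = λ(v − 1)/(k − 1).
  (ii) Total incidences bk = vr, so b = vr/k.
Step 1: r = λ(v − 1)/(k − 1) = 4·(49 − 1)/(3 − 1) = 4·48/2 = 192/2 = 96.
Step 2: b = vr/k = 49·96/3 = 4704/3 = 1568.
Check integrality: r = 96 ∈ Z ✓, b = 1568 ∈ Z ✓.
(These identities are necessary conditions: they determine r and b for any design with these parameters, but do not by themselves prove that one exists.)

r = 96, b = 1568.


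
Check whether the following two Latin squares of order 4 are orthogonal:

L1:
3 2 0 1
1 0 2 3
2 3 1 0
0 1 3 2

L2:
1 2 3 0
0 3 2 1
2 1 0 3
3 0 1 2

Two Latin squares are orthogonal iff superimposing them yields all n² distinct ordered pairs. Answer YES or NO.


Form the n² = 16 superimposed pairs (L1[i][j], L2[i][j]), row by row (rows and columns indexed from 0):
row 0: (3,1) (2,2) (0,3) (1,0)
row 1: (1,0) (0,3) (2,2) (3,1)
row 2: (2,2) (3,1) (1,0) (0,3)
row 3: (0,3) (1,0) (3,1) (2,2)
Orthogonality requires all 16 pairs distinct.
But the pair (1,0) repeats: cell (0,3) has L1 = 1, L2 = 0, and cell (1,0) has L1 = 1, L2 = 0.
A repeated pair means some other pair never occurs (only 4 distinct pairs out of 16), so the squares are not orthogonal.
Conclusion: NO.

NO


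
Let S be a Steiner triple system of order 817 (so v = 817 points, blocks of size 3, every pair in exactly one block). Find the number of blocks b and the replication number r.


An STS(v) is a 2-(v, 3, 1) BIBD: block size k = 3, λ = 1.
Replication: r(k − 1) = λ(v − 1) ⇒ r·2 = 817 − 1 = 816 ⇒ r = 408.
Block count: b = v(v − 1)/6 = 817·816/6 = 666672/6 = 111112.

r = 408, b = 111112.


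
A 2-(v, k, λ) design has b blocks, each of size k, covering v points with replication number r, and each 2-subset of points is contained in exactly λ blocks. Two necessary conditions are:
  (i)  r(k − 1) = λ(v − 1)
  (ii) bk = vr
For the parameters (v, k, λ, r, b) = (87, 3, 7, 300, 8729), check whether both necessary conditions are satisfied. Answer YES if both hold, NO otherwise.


Condition (i): r(k − 1) = 300·2 = 600; λ(v − 1) = 7·86 = 602. Match? NO.
Condition (ii): bk = 8729·3 = 26187; vr = 87·300 = 26100. Match? NO.
Both conditions hold? NO.

NO


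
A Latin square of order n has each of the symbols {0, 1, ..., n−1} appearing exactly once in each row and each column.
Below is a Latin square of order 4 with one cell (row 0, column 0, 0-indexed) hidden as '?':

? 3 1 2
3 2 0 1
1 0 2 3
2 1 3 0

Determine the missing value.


Row 0 contains symbols [1, 2, 3] — missing [0].
Column 0 contains symbols [1, 2, 3] — missing [0].
The missing symbol must appear in both missing sets; intersection = [0].
Therefore the hidden value is 0.

Missing value = 0.


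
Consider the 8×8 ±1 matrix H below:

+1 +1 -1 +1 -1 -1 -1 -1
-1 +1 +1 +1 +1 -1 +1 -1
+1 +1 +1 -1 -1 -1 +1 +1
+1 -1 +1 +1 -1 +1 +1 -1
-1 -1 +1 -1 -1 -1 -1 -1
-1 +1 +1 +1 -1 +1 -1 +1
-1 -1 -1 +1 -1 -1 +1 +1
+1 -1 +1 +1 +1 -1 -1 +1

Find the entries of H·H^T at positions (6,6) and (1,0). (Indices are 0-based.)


Row 0 of H: [1, 1, -1, 1, -1, -1, -1, -1].
Row 1 of H: [-1, 1, 1, 1, 1, -1, 1, -1].
Row 6 of H: [-1, -1, -1, 1, -1, -1, 1, 1].
(H·H^T)[6][6] = Σ_j H[6][j]·H[6][j] = (-1)² + (-1)² + (-1)² + (1)² + (-1)² + (-1)² + (1)² + (1)² = 1 + 1 + 1 + 1 + 1 + 1 + 1 + 1 = 8.
(H·H^T)[1][0] = Σ_j H[1][j]·H[0][j] = (-1)·(1) + (1)·(1) + (1)·(-1) + (1)·(1) + (1)·(-1) + (-1)·(-1) + (1)·(-1) + (-1)·(-1) = -1 + 1 + -1 + 1 + -1 + 1 + -1 + 1 = 0.
So rows 1 and 0 are orthogonal; the diagonal entry equals n = 8.

(6,6) entry = 8; (1,0) entry = 0.


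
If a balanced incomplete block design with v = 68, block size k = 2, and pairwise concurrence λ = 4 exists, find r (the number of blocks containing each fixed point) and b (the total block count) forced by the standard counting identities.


Any 2-(v, k, λ) BIBD satisfies two necessary conditions:
  (i)  Each point sits in r blocks, and counting incidences through any fixed point gives r(k − 1) = λ(v − 1), so r = λ(v − 1)/(k − 1).
  (ii) Total incidences bk = vr, so b = vr/k.
Step 1: r = λ(v − 1)/(k − 1) = 4·(68 − 1)/(2 − 1) = 4·67/1 = 268/1 = 268.
Step 2: b = vr/k = 68·268/2 = 18224/2 = 9112.
Check integrality: r = 268 ∈ Z ✓, b = 9112 ∈ Z ✓.
(These identities are necessary conditions: they determine r and b for any design with these parameters, but do not by themselves prove that one exists.)

r = 268, b = 9112.


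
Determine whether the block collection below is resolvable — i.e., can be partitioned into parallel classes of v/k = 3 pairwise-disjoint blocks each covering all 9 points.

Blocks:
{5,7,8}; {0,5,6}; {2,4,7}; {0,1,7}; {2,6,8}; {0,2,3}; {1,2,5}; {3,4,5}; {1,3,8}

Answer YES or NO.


v = 9, block size k = 3, number of blocks = 9.
For resolvability, blocks must partition into parallel classes of size v/k = 3.
Total blocks must therefore be a multiple of 3: 9 = 3·3 + 0 ⇒ divisible ✓.
Consider block {5,7,8}. The only other block(s) in the collection disjoint from it are {0,2,3} — just 1 block(s). Any parallel class containing {5,7,8} would need 2 other blocks each disjoint from it, so no parallel class of size 3 can contain {5,7,8}.
Since every block must belong to some parallel class in a resolution, the collection cannot be partitioned into parallel classes.
Resolvable? NO.

NO


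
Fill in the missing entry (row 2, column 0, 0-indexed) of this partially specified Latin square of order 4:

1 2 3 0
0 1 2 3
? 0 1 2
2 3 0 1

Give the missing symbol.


Row 2 contains symbols [0, 1, 2] — missing [3].
Column 0 contains symbols [0, 1, 2] — missing [3].
The missing symbol must appear in both missing sets; intersection = [3].
Therefore the hidden value is 3.

Missing value = 3.


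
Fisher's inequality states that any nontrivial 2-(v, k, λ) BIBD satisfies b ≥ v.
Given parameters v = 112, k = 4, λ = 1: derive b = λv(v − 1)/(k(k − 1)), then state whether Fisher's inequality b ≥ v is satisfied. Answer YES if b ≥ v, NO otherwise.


b = λv(v − 1)/(k(k − 1)) = 1·112·111/(4·3) = 12432/12 = 1036.
Compare with v = 112: b ≥ v, so Fisher's inequality holds.

YES


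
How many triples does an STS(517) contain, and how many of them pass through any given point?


An STS(v) is a 2-(v, 3, 1) BIBD: block size k = 3, λ = 1.
Replication: r(k − 1) = λ(v − 1) ⇒ r·2 = 517 − 1 = 516 ⇒ r = 258.
Block count: bk = vr ⇒ b·3 = 517·258 = 133386 ⇒ b = 44462.
(Check via b = v(v − 1)/6 = 517·516/6 = 266772/6 = 44462.)

r = 258, b = 44462.


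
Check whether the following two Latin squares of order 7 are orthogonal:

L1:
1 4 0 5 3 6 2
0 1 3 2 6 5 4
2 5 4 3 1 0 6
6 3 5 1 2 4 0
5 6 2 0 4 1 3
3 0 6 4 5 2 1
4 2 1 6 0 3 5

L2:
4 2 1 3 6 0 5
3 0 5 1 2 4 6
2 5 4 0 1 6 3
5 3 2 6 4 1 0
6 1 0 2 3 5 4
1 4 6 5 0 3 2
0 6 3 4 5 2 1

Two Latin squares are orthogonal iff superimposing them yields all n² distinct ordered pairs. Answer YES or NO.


Form the n² = 49 superimposed pairs (L1[i][j], L2[i][j]), row by row (rows and columns indexed from 0):
row 0: (1,4) (4,2) (0,1) (5,3) (3,6) (6,0) (2,5)
row 1: (0,3) (1,0) (3,5) (2,1) (6,2) (5,4) (4,6)
row 2: (2,2) (5,5) (4,4) (3,0) (1,1) (0,6) (6,3)
row 3: (6,5) (3,3) (5,2) (1,6) (2,4) (4,1) (0,0)
row 4: (5,6) (6,1) (2,0) (0,2) (4,3) (1,5) (3,4)
row 5: (3,1) (0,4) (6,6) (4,5) (5,0) (2,3) (1,2)
row 6: (4,0) (2,6) (1,3) (6,4) (0,5) (3,2) (5,1)
Orthogonality requires all 49 pairs distinct.
Check by first coordinate: for each symbol s of L1, list the L2 entries in the n cells where L1 = s; they must all differ.
  L1 = 0: L2 entries (in reading order) 1, 3, 6, 0, 2, 4, 5 — all 7 distinct ✓
  L1 = 1: L2 entries (in reading order) 4, 0, 1, 6, 5, 2, 3 — all 7 distinct ✓
  L1 = 2: L2 entries (in reading order) 5, 1, 2, 4, 0, 3, 6 — all 7 distinct ✓
  L1 = 3: L2 entries (in reading order) 6, 5, 0, 3, 4, 1, 2 — all 7 distinct ✓
  L1 = 4: L2 entries (in reading order) 2, 6, 4, 1, 3, 5, 0 — all 7 distinct ✓
  L1 = 5: L2 entries (in reading order) 3, 4, 5, 2, 6, 0, 1 — all 7 distinct ✓
  L1 = 6: L2 entries (in reading order) 0, 2, 3, 5, 1, 6, 4 — all 7 distinct ✓
Every symbol of L1 meets every symbol of L2 exactly once, so all 49 pairs are distinct (49 of 49).
Conclusion: YES.

YES


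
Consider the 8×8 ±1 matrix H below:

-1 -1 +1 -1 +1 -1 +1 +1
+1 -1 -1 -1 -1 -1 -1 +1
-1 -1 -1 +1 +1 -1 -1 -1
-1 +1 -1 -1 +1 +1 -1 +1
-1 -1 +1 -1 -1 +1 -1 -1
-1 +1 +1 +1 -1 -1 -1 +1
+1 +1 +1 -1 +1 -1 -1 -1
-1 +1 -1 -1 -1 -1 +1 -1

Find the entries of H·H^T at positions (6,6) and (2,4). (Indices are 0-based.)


Row 2 of H: [-1, -1, -1, 1, 1, -1, -1, -1].
Row 4 of H: [-1, -1, 1, -1, -1, 1, -1, -1].
Row 6 of H: [1, 1, 1, -1, 1, -1, -1, -1].
(H·H^T)[6][6] = Σ_j H[6][j]·H[6][j] = (1)² + (1)² + (1)² + (-1)² + (1)² + (-1)² + (-1)² + (-1)² = 1 + 1 + 1 + 1 + 1 + 1 + 1 + 1 = 8.
(H·H^T)[2][4] = Σ_j H[2][j]·H[4][j] = (-1)·(-1) + (-1)·(-1) + (-1)·(1) + (1)·(-1) + (1)·(-1) + (-1)·(1) + (-1)·(-1) + (-1)·(-1) = 1 + 1 + -1 + -1 + -1 + -1 + 1 + 1 = 0.
So rows 2 and 4 are orthogonal; the diagonal entry equals n = 8.

(6,6) entry = 8; (2,4) entry = 0.


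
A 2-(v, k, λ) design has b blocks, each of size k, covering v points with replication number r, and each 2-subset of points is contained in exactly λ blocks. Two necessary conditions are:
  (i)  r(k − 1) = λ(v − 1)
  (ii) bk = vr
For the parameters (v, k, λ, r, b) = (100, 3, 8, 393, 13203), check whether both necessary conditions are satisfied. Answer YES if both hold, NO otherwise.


Condition (i): r(k − 1) = 393·2 = 786; λ(v − 1) = 8·99 = 792. Match? NO.
Condition (ii): bk = 13203·3 = 39609; vr = 100·393 = 39300. Match? NO.
Both conditions hold? NO.

NO


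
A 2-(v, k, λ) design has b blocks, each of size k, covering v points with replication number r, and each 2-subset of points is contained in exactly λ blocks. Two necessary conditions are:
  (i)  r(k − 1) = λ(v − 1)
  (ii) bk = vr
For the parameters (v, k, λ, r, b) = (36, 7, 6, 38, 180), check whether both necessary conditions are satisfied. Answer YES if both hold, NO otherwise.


Condition (i): r(k − 1) = 38·6 = 228; λ(v − 1) = 6·35 = 210. Match? NO.
Condition (ii): bk = 180·7 = 1260; vr = 36·38 = 1368. Match? NO.
Both conditions hold? NO.

NO


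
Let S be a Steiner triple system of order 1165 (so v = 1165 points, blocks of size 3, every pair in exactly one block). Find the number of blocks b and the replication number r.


An STS(v) is a 2-(v, 3, 1) BIBD: block size k = 3, λ = 1.
Replication: r(k − 1) = λ(v − 1) ⇒ r·2 = 1165 − 1 = 1164 ⇒ r = 582.
Block count: bk = vr ⇒ b·3 = 1165·582 = 678030 ⇒ b = 226010.

r = 582, b = 226010.


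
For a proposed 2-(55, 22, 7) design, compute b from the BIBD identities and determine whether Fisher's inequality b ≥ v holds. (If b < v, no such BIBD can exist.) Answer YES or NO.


b = λv(v − 1)/(k(k − 1)) = 7·55·54/(22·21) = 20790/462 = 45.
Compare with v = 55: b < v, so Fisher's inequality fails.

NO


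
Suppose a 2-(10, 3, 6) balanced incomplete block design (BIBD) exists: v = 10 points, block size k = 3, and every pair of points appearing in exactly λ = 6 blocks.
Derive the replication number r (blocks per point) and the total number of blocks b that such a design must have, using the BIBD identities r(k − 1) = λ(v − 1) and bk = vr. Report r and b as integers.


Any 2-(v, k, λ) BIBD satisfies two necessary conditions:
  (i)  Each point sits in r blocks, and counting incidences through any fixed point gives r(k − 1) = λ(v − 1), so r = λ(v − 1)/(k − 1).
  (ii) Total incidences bk = vr, so b = vr/k.
Step 1: r = λ(v − 1)/(k − 1) = 6·(10 − 1)/(3 − 1) = 6·9/2 = 54/2 = 27.
Step 2: b = vr/k = 10·27/3 = 270/3 = 90.
Check integrality: r = 27 ∈ Z ✓, b = 90 ∈ Z ✓.
(These identities are necessary conditions: they determine r and b for any design with these parameters, but do not by themselves prove that one exists.)

r = 27, b = 90.


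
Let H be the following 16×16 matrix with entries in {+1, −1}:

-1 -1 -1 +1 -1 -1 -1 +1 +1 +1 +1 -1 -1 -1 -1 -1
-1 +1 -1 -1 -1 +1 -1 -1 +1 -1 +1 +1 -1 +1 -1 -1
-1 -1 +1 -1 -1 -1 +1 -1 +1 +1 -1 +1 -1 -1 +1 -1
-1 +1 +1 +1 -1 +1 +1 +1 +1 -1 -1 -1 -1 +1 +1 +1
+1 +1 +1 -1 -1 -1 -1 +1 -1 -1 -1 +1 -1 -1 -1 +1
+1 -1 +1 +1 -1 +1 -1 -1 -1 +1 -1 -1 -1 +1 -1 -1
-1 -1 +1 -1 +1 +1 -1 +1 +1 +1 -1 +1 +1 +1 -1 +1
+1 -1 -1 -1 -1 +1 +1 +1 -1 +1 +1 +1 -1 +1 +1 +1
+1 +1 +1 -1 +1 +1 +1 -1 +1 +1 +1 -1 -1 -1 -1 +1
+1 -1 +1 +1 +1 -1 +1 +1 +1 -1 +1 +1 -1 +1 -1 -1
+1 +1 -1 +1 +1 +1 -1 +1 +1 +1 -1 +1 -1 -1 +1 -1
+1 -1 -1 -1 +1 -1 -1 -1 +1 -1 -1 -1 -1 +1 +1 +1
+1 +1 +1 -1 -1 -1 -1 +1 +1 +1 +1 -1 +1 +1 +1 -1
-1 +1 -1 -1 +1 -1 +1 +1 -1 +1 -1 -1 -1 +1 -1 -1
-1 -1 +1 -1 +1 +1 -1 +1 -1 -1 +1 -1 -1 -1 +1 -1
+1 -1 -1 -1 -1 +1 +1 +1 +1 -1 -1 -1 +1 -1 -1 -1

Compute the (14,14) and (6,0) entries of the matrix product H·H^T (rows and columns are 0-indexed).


Row 0 of H: [-1, -1, -1, 1, -1, -1, -1, 1, 1, 1, 1, -1, -1, -1, -1, -1].
Row 6 of H: [-1, -1, 1, -1, 1, 1, -1, 1, 1, 1, -1, 1, 1, 1, -1, 1].
Row 14 of H: [-1, -1, 1, -1, 1, 1, -1, 1, -1, -1, 1, -1, -1, -1, 1, -1].
(H·H^T)[14][14] = Σ_j H[14][j]·H[14][j] = (-1)² + (-1)² + (1)² + (-1)² + (1)² + (1)² + (-1)² + (1)² + (-1)² + (-1)² + (1)² + (-1)² + (-1)² + (-1)² + (1)² + (-1)² = 1 + 1 + 1 + 1 + 1 + 1 + 1 + 1 + 1 + 1 + 1 + 1 + 1 + 1 + 1 + 1 = 16.
(H·H^T)[6][0] = Σ_j H[6][j]·H[0][j] = (-1)·(-1) + (-1)·(-1) + (1)·(-1) + (-1)·(1) + (1)·(-1) + (1)·(-1) + (-1)·(-1) + (1)·(1) + (1)·(1) + (1)·(1) + (-1)·(1) + (1)·(-1) + (1)·(-1) + (1)·(-1) + (-1)·(-1) + (1)·(-1) = 1 + 1 + -1 + -1 + -1 + -1 + 1 + 1 + 1 + 1 + -1 + -1 + -1 + -1 + 1 + -1 = -2.
Rows 6 and 0 are not orthogonal (dot product = -2 ≠ 0), so H is not a Hadamard matrix.

(14,14) entry = 16; (6,0) entry = -2.


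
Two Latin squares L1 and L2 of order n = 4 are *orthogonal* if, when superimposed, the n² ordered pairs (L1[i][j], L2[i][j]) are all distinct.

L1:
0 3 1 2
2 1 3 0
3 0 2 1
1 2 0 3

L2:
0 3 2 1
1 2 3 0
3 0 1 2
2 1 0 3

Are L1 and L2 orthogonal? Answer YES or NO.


Form the n² = 16 superimposed pairs (L1[i][j], L2[i][j]), row by row (rows and columns indexed from 0):
row 0: (0,0) (3,3) (1,2) (2,1)
row 1: (2,1) (1,2) (3,3) (0,0)
row 2: (3,3) (0,0) (2,1) (1,2)
row 3: (1,2) (2,1) (0,0) (3,3)
Orthogonality requires all 16 pairs distinct.
But the pair (2,1) repeats: cell (0,3) has L1 = 2, L2 = 1, and cell (1,0) has L1 = 2, L2 = 1.
A repeated pair means some other pair never occurs (only 4 distinct pairs out of 16), so the squares are not orthogonal.
Conclusion: NO.

NO


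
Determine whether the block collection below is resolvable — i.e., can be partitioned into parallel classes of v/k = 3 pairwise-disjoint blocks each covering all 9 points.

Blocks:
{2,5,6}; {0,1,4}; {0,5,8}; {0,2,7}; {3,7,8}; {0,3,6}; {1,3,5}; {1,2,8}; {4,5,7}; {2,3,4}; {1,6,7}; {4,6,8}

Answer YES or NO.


v = 9, block size k = 3, number of blocks = 12.
For resolvability, blocks must partition into parallel classes of size v/k = 3.
Total blocks must therefore be a multiple of 3: 12 = 3·4 + 0 ⇒ divisible ✓.
Greedy packing gives 4 candidate class(es). Each should be a full parallel class (size 3, covers all 9 points).
  Class 1 (3 blocks): {2,5,6}; {0,1,4}; {3,7,8}. Points covered: [0, 1, 2, 3, 4, 5, 6, 7, 8].
  Class 2 (3 blocks): {0,5,8}; {2,3,4}; {1,6,7}. Points covered: [0, 1, 2, 3, 4, 5, 6, 7, 8].
  Class 3 (3 blocks): {0,2,7}; {1,3,5}; {4,6,8}. Points covered: [0, 1, 2, 3, 4, 5, 6, 7, 8].
  Class 4 (3 blocks): {0,3,6}; {1,2,8}; {4,5,7}. Points covered: [0, 1, 2, 3, 4, 5, 6, 7, 8].
All classes full (size 3)? YES. All classes cover every point? YES.
Resolvable? YES.

YES


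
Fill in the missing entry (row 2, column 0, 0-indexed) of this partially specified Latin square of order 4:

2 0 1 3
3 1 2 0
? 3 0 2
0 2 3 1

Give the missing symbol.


Row 2 contains symbols [0, 2, 3] — missing [1].
Column 0 contains symbols [0, 2, 3] — missing [1].
The missing symbol must appear in both missing sets; intersection = [1].
Therefore the hidden value is 1.

Missing value = 1.


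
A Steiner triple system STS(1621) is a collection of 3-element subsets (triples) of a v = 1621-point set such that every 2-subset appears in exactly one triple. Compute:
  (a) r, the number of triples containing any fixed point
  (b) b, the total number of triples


An STS(v) is a 2-(v, 3, 1) BIBD: block size k = 3, λ = 1.
Replication: r(k − 1) = λ(v − 1) ⇒ r·2 = 1621 − 1 = 1620 ⇒ r = 810.
Block count: bk = vr ⇒ b·3 = 1621·810 = 1313010 ⇒ b = 437670.

r = 810, b = 437670.


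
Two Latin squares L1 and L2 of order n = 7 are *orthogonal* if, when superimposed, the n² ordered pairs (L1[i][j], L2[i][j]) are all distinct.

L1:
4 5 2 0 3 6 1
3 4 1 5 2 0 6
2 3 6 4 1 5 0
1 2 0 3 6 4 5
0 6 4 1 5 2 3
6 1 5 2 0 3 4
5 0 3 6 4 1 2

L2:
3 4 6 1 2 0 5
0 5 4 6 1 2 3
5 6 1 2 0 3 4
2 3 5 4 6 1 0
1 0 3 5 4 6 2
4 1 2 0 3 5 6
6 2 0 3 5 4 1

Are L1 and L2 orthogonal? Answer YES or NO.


Form the n² = 49 superimposed pairs (L1[i][j], L2[i][j]), row by row (rows and columns indexed from 0):
row 0: (4,3) (5,4) (2,6) (0,1) (3,2) (6,0) (1,5)
row 1: (3,0) (4,5) (1,4) (5,6) (2,1) (0,2) (6,3)
row 2: (2,5) (3,6) (6,1) (4,2) (1,0) (5,3) (0,4)
row 3: (1,2) (2,3) (0,5) (3,4) (6,6) (4,1) (5,0)
row 4: (0,1) (6,0) (4,3) (1,5) (5,4) (2,6) (3,2)
row 5: (6,4) (1,1) (5,2) (2,0) (0,3) (3,5) (4,6)
row 6: (5,6) (0,2) (3,0) (6,3) (4,5) (1,4) (2,1)
Orthogonality requires all 49 pairs distinct.
But the pair (0,1) repeats: cell (0,3) has L1 = 0, L2 = 1, and cell (4,0) has L1 = 0, L2 = 1.
A repeated pair means some other pair never occurs (only 35 distinct pairs out of 49), so the squares are not orthogonal.
Conclusion: NO.

NO


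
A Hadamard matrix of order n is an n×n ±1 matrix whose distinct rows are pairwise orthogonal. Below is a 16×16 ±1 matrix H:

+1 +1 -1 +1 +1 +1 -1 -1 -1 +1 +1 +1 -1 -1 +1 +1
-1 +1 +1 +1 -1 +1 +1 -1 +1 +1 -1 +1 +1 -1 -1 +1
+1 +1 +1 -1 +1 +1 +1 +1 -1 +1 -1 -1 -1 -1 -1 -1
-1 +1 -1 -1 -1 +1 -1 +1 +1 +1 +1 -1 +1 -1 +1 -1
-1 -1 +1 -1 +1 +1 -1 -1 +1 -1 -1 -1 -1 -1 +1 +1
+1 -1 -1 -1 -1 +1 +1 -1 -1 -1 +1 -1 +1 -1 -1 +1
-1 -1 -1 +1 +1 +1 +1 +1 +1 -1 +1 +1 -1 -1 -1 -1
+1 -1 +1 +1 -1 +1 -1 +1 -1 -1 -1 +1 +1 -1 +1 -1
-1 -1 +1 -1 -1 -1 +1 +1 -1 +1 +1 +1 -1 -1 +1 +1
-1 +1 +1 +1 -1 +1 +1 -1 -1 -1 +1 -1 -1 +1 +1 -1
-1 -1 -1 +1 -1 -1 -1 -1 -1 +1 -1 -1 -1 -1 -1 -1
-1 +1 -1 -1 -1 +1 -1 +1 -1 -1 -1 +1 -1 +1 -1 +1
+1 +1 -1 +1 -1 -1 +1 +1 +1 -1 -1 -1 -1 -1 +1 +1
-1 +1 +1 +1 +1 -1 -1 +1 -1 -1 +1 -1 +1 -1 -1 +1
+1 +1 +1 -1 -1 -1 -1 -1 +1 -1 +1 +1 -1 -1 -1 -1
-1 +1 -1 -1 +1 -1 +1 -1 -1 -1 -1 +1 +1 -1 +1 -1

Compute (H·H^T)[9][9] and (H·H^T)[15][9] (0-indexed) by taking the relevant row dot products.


Row 9 of H: [-1, 1, 1, 1, -1, 1, 1, -1, -1, -1, 1, -1, -1, 1, 1, -1].
Row 15 of H: [-1, 1, -1, -1, 1, -1, 1, -1, -1, -1, -1, 1, 1, -1, 1, -1].
(H·H^T)[9][9] = Σ_j H[9][j]·H[9][j] = (-1)² + (1)² + (1)² + (1)² + (-1)² + (1)² + (1)² + (-1)² + (-1)² + (-1)² + (1)² + (-1)² + (-1)² + (1)² + (1)² + (-1)² = 1 + 1 + 1 + 1 + 1 + 1 + 1 + 1 + 1 + 1 + 1 + 1 + 1 + 1 + 1 + 1 = 16.
(H·H^T)[15][9] = Σ_j H[15][j]·H[9][j] = (-1)·(-1) + (1)·(1) + (-1)·(1) + (-1)·(1) + (1)·(-1) + (-1)·(1) + (1)·(1) + (-1)·(-1) + (-1)·(-1) + (-1)·(-1) + (-1)·(1) + (1)·(-1) + (1)·(-1) + (-1)·(1) + (1)·(1) + (-1)·(-1) = 1 + 1 + -1 + -1 + -1 + -1 + 1 + 1 + 1 + 1 + -1 + -1 + -1 + -1 + 1 + 1 = 0.
So rows 15 and 9 are orthogonal; the diagonal entry equals n = 16.

(9,9) entry = 16; (15,9) entry = 0.


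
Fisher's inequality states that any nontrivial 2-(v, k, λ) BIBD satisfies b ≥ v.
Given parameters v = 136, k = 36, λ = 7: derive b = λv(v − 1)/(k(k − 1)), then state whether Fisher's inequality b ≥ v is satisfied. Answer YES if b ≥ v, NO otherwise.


r = λ(v − 1)/(k − 1) = 7·135/35 = 27.
b = vr/k = 136·27/36 = 102.
Fisher's inequality: b ≥ v ⇔ 102 ≥ 136? NO.

NO


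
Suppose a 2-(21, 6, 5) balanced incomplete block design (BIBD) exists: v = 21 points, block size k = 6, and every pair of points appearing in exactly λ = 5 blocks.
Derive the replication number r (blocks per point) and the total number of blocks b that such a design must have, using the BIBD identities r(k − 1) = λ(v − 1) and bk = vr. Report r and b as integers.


Any 2-(v, k, λ) BIBD satisfies two necessary conditions:
  (i)  Each point sits in r blocks, and counting incidences through any fixed point gives r(k − 1) = λ(v − 1), so r = λ(v − 1)/(k − 1).
  (ii) Total incidences bk = vr, so b = vr/k.
Step 1: r = λ(v − 1)/(k − 1) = 5·(21 − 1)/(6 − 1) = 5·20/5 = 100/5 = 20.
Step 2: b = vr/k = 21·20/6 = 420/6 = 70.
Check integrality: r = 20 ∈ Z ✓, b = 70 ∈ Z ✓.
(These identities are necessary conditions: they determine r and b for any design with these parameters, but do not by themselves prove that one exists.)

r = 20, b = 70.


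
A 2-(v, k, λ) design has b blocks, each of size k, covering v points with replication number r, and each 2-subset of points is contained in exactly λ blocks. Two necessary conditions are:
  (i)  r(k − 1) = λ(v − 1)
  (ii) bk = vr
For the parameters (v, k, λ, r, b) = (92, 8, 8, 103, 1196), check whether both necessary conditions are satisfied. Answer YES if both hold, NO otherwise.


Condition (i): r(k − 1) = 103·7 = 721; λ(v − 1) = 8·91 = 728. Match? NO.
Condition (ii): bk = 1196·8 = 9568; vr = 92·103 = 9476. Match? NO.
Both conditions hold? NO.

NO
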